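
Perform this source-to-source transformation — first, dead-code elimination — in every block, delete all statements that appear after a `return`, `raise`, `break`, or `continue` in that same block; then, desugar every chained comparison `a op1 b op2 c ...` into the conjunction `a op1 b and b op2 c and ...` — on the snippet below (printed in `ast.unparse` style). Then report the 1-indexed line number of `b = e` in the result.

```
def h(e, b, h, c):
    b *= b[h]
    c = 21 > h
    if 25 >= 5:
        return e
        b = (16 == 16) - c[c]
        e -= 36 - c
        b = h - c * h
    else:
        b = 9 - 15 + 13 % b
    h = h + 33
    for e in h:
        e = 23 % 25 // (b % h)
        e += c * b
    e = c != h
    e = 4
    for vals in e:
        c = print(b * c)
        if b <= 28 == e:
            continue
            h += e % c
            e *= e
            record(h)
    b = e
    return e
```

18

Transformed code:
def h(e, b, h, c):
    b *= b[h]
    c = 21 > h
    if 25 >= 5:
        return e
    else:
        b = 9 - 15 + 13 % b
    h = h + 33
    for e in h:
        e = 23 % 25 // (b % h)
        e += c * b
    e = c != h
    e = 4
    for vals in e:
        c = print(b * c)
        if b <= 28 and 28 == e:
            continue
    b = e
    return e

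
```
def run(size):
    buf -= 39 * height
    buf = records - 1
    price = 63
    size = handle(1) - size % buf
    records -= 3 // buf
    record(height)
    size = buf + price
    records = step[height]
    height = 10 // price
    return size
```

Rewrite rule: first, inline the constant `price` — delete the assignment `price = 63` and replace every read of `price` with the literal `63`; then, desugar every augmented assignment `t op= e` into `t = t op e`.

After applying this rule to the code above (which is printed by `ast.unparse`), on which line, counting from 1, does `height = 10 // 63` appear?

Transformed code:
def run(size):
    buf = buf - 39 * height
    buf = records - 1
    size = handle(1) - size % buf
    records = records - 3 // buf
    record(height)
    size = buf + 63
    records = step[height]
    height = 10 // 63
    return size

9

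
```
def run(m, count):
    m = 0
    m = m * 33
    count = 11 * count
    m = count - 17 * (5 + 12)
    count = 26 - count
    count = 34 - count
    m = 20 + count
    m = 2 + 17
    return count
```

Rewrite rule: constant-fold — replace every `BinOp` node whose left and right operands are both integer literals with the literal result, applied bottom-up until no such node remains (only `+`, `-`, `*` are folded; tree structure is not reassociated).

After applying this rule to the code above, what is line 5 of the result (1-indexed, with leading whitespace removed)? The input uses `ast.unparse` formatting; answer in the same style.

m = count - 289

Transformed code:
def run(m, count):
    m = 0
    m = m * 33
    count = 11 * count
    m = count - 289
    count = 26 - count
    count = 34 - count
    m = 20 + count
    m = 19
    return count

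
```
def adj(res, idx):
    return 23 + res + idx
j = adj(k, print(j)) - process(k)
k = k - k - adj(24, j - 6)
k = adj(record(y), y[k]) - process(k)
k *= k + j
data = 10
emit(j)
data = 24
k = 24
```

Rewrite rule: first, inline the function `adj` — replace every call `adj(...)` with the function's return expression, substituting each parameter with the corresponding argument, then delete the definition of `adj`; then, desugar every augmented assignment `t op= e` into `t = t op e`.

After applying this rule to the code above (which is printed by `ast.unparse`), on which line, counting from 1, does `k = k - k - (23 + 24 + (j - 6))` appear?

Transformed code:
j = 23 + k + print(j) - process(k)
k = k - k - (23 + 24 + (j - 6))
k = 23 + record(y) + y[k] - process(k)
k = k * (k + j)
data = 10
emit(j)
data = 24
k = 24

2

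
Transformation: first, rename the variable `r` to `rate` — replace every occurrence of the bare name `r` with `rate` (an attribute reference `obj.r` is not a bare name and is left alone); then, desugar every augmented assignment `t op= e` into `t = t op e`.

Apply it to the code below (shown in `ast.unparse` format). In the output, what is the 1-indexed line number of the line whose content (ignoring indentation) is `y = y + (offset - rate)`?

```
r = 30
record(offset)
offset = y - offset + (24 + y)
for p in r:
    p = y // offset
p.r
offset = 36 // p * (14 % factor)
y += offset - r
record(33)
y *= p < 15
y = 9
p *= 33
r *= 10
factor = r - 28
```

Transformed code:
rate = 30
record(offset)
offset = y - offset + (24 + y)
for p in rate:
    p = y // offset
p.r
offset = 36 // p * (14 % factor)
y = y + (offset - rate)
record(33)
y = y * (p < 15)
y = 9
p = p * 33
rate = rate * 10
factor = rate - 28

8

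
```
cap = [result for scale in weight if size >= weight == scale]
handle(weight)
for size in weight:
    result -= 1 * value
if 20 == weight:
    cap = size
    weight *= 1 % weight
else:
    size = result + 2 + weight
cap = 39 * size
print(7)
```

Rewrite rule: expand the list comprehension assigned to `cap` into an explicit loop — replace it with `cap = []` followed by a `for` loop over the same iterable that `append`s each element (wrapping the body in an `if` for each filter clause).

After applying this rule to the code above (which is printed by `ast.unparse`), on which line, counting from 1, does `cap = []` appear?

1

Transformed code:
cap = []
for scale in weight:
    if size >= weight == scale:
        cap.append(result)
handle(weight)
for size in weight:
    result -= 1 * value
if 20 == weight:
    cap = size
    weight *= 1 % weight
else:
    size = result + 2 + weight
cap = 39 * size
print(7)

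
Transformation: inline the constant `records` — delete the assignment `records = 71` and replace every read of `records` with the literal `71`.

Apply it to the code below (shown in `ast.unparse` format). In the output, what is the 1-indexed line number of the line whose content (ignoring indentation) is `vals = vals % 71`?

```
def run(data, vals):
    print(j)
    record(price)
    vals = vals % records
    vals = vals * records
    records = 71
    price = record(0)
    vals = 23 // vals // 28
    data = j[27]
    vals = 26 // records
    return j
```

Transformed code:
def run(data, vals):
    print(j)
    record(price)
    vals = vals % 71
    vals = vals * 71
    price = record(0)
    vals = 23 // vals // 28
    data = j[27]
    vals = 26 // 71
    return j

4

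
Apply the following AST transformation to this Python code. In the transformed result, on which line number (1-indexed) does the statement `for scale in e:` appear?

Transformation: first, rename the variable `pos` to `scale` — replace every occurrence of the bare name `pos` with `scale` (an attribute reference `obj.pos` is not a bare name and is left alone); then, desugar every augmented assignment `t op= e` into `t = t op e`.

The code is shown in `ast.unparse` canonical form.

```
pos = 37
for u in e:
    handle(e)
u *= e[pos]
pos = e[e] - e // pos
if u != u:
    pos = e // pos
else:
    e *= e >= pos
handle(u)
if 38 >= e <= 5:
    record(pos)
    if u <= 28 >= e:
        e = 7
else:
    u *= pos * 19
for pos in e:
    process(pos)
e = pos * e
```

Transformed code:
scale = 37
for u in e:
    handle(e)
u = u * e[scale]
scale = e[e] - e // scale
if u != u:
    scale = e // scale
else:
    e = e * (e >= scale)
handle(u)
if 38 >= e <= 5:
    record(scale)
    if u <= 28 >= e:
        e = 7
else:
    u = u * (scale * 19)
for scale in e:
    process(scale)
e = scale * e

17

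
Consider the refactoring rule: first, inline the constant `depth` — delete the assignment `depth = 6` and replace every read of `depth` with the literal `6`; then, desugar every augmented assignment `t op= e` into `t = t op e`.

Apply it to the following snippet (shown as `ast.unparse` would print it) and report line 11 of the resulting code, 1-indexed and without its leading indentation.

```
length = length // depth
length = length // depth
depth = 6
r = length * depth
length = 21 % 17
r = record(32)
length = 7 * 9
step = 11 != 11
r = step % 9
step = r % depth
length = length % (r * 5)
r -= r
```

Transformed code:
length = length // 6
length = length // 6
r = length * 6
length = 21 % 17
r = record(32)
length = 7 * 9
step = 11 != 11
r = step % 9
step = r % 6
length = length % (r * 5)
r = r - r

r = r - r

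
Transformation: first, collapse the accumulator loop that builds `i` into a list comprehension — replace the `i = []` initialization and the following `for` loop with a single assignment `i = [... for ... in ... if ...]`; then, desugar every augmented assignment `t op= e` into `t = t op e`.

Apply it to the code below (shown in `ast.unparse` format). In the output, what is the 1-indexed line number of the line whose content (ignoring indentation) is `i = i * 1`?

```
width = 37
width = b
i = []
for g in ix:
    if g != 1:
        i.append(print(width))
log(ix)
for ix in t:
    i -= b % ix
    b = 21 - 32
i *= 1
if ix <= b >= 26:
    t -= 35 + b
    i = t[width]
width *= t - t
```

8

Transformed code:
width = 37
width = b
i = [print(width) for g in ix if g != 1]
log(ix)
for ix in t:
    i = i - b % ix
    b = 21 - 32
i = i * 1
if ix <= b >= 26:
    t = t - (35 + b)
    i = t[width]
width = width * (t - t)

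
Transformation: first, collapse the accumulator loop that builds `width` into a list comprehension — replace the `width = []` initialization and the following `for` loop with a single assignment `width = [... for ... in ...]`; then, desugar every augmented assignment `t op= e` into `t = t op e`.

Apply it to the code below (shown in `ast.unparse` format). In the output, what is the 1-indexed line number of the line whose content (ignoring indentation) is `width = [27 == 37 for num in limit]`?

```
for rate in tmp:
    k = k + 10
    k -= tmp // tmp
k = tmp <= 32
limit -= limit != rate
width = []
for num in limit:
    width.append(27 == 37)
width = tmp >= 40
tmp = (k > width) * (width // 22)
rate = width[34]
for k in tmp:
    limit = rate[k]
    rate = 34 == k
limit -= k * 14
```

Transformed code:
for rate in tmp:
    k = k + 10
    k = k - tmp // tmp
k = tmp <= 32
limit = limit - (limit != rate)
width = [27 == 37 for num in limit]
width = tmp >= 40
tmp = (k > width) * (width // 22)
rate = width[34]
for k in tmp:
    limit = rate[k]
    rate = 34 == k
limit = limit - k * 14

6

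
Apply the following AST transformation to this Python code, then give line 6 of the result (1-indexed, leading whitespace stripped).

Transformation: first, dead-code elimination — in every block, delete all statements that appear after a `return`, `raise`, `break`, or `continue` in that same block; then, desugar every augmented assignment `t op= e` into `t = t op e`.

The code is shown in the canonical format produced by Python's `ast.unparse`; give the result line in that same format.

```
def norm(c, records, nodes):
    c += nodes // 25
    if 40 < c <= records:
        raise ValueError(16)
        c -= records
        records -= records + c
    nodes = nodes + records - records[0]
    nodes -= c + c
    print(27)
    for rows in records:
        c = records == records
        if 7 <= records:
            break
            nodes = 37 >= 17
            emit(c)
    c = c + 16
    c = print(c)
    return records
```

nodes = nodes - (c + c)

Transformed code:
def norm(c, records, nodes):
    c = c + nodes // 25
    if 40 < c <= records:
        raise ValueError(16)
    nodes = nodes + records - records[0]
    nodes = nodes - (c + c)
    print(27)
    for rows in records:
        c = records == records
        if 7 <= records:
            break
    c = c + 16
    c = print(c)
    return records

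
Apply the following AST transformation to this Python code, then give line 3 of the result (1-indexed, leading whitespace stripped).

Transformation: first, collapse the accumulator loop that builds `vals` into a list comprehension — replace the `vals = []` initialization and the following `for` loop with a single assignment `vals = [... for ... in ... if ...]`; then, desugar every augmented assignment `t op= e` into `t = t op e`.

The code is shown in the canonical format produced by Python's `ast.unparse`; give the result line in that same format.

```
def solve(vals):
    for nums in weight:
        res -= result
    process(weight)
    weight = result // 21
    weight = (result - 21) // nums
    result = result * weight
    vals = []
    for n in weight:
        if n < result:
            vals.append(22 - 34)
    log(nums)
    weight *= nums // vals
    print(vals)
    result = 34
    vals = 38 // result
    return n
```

res = res - result

Transformed code:
def solve(vals):
    for nums in weight:
        res = res - result
    process(weight)
    weight = result // 21
    weight = (result - 21) // nums
    result = result * weight
    vals = [22 - 34 for n in weight if n < result]
    log(nums)
    weight = weight * (nums // vals)
    print(vals)
    result = 34
    vals = 38 // result
    return n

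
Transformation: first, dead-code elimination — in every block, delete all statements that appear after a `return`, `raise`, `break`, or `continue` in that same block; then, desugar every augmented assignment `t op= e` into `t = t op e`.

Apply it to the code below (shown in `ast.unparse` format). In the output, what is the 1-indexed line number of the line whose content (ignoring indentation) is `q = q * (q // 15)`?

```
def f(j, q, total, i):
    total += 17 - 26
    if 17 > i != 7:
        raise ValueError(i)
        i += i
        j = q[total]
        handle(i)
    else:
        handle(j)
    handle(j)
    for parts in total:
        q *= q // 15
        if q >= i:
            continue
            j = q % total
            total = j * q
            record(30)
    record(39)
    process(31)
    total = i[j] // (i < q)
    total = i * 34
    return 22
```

9

Transformed code:
def f(j, q, total, i):
    total = total + (17 - 26)
    if 17 > i != 7:
        raise ValueError(i)
    else:
        handle(j)
    handle(j)
    for parts in total:
        q = q * (q // 15)
        if q >= i:
            continue
    record(39)
    process(31)
    total = i[j] // (i < q)
    total = i * 34
    return 22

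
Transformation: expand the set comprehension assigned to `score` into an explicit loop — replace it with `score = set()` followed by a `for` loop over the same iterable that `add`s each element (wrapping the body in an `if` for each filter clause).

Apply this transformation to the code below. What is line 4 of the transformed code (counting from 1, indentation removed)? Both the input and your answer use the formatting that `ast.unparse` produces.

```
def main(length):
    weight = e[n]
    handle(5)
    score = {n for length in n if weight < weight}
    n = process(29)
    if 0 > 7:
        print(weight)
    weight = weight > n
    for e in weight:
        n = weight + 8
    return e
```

score = set()

Transformed code:
def main(length):
    weight = e[n]
    handle(5)
    score = set()
    for length in n:
        if weight < weight:
            score.add(n)
    n = process(29)
    if 0 > 7:
        print(weight)
    weight = weight > n
    for e in weight:
        n = weight + 8
    return e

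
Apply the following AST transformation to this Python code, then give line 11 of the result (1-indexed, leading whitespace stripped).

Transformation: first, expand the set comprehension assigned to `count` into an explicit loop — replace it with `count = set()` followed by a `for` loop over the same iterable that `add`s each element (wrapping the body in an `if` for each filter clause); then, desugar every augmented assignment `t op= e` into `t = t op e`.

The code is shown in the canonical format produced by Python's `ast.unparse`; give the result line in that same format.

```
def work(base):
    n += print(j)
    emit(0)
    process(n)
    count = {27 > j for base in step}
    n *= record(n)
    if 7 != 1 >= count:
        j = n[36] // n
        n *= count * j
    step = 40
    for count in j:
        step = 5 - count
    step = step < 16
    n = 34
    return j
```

Transformed code:
def work(base):
    n = n + print(j)
    emit(0)
    process(n)
    count = set()
    for base in step:
        count.add(27 > j)
    n = n * record(n)
    if 7 != 1 >= count:
        j = n[36] // n
        n = n * (count * j)
    step = 40
    for count in j:
        step = 5 - count
    step = step < 16
    n = 34
    return j

n = n * (count * j)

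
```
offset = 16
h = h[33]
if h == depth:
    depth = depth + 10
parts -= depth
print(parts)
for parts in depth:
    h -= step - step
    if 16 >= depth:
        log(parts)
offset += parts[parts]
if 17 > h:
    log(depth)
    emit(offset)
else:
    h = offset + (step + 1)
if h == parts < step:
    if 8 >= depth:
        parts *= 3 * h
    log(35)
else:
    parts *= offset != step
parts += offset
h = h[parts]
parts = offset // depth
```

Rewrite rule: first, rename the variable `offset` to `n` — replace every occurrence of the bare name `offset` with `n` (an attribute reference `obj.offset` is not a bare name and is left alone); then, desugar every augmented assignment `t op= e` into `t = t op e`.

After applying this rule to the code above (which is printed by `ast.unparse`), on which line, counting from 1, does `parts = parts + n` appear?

23

Transformed code:
n = 16
h = h[33]
if h == depth:
    depth = depth + 10
parts = parts - depth
print(parts)
for parts in depth:
    h = h - (step - step)
    if 16 >= depth:
        log(parts)
n = n + parts[parts]
if 17 > h:
    log(depth)
    emit(n)
else:
    h = n + (step + 1)
if h == parts < step:
    if 8 >= depth:
        parts = parts * (3 * h)
    log(35)
else:
    parts = parts * (n != step)
parts = parts + n
h = h[parts]
parts = n // depth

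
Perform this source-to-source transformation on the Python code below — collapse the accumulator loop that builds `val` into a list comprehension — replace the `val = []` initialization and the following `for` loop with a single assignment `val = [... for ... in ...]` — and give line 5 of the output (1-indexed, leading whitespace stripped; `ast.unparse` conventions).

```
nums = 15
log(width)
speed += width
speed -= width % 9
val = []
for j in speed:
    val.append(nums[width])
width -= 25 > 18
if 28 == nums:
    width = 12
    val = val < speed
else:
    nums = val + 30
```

val = [nums[width] for j in speed]

Transformed code:
nums = 15
log(width)
speed += width
speed -= width % 9
val = [nums[width] for j in speed]
width -= 25 > 18
if 28 == nums:
    width = 12
    val = val < speed
else:
    nums = val + 30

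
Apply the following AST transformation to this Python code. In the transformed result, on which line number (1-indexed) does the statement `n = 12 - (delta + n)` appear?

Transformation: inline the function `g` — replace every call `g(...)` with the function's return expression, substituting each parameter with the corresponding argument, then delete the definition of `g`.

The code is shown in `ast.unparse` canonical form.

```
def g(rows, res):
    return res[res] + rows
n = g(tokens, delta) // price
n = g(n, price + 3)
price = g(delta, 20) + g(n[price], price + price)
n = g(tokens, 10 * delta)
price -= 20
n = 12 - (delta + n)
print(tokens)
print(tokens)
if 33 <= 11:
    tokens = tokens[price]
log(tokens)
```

Transformed code:
n = (delta[delta] + tokens) // price
n = (price + 3)[price + 3] + n
price = 20[20] + delta + ((price + price)[price + price] + n[price])
n = (10 * delta)[10 * delta] + tokens
price -= 20
n = 12 - (delta + n)
print(tokens)
print(tokens)
if 33 <= 11:
    tokens = tokens[price]
log(tokens)

6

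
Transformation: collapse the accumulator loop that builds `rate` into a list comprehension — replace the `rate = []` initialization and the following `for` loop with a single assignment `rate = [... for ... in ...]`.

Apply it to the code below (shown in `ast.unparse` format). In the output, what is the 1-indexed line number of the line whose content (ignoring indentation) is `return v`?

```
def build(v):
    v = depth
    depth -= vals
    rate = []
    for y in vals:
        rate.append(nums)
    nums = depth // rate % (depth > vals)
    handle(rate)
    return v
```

Transformed code:
def build(v):
    v = depth
    depth -= vals
    rate = [nums for y in vals]
    nums = depth // rate % (depth > vals)
    handle(rate)
    return v

7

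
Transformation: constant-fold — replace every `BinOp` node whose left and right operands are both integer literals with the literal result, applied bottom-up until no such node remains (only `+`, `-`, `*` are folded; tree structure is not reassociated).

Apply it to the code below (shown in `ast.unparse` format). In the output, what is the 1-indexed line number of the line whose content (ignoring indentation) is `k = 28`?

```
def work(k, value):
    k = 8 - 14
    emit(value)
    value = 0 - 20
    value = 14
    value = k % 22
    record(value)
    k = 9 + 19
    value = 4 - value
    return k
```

Transformed code:
def work(k, value):
    k = -6
    emit(value)
    value = -20
    value = 14
    value = k % 22
    record(value)
    k = 28
    value = 4 - value
    return k

8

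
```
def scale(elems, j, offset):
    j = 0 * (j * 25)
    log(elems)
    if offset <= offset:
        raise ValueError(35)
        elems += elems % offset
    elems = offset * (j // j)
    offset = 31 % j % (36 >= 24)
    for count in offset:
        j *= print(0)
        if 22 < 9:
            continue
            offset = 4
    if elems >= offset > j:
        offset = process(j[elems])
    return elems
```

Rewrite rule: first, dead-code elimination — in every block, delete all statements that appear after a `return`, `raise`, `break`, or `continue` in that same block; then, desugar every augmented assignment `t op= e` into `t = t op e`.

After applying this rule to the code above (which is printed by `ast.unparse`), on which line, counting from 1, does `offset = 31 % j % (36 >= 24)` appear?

7

Transformed code:
def scale(elems, j, offset):
    j = 0 * (j * 25)
    log(elems)
    if offset <= offset:
        raise ValueError(35)
    elems = offset * (j // j)
    offset = 31 % j % (36 >= 24)
    for count in offset:
        j = j * print(0)
        if 22 < 9:
            continue
    if elems >= offset > j:
        offset = process(j[elems])
    return elems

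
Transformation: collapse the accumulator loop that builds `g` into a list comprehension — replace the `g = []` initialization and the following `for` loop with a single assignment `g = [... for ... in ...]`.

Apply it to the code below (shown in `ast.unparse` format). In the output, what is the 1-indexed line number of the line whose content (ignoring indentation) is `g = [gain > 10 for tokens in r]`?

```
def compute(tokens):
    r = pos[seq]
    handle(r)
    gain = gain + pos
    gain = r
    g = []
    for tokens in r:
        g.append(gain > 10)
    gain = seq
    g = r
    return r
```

Transformed code:
def compute(tokens):
    r = pos[seq]
    handle(r)
    gain = gain + pos
    gain = r
    g = [gain > 10 for tokens in r]
    gain = seq
    g = r
    return r

6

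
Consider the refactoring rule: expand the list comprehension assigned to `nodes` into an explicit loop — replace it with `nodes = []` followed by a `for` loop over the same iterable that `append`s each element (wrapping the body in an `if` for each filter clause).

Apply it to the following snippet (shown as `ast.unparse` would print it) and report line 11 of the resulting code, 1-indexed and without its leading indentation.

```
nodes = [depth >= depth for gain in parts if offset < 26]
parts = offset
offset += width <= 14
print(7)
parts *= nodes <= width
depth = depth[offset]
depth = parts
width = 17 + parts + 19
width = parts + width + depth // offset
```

Transformed code:
nodes = []
for gain in parts:
    if offset < 26:
        nodes.append(depth >= depth)
parts = offset
offset += width <= 14
print(7)
parts *= nodes <= width
depth = depth[offset]
depth = parts
width = 17 + parts + 19
width = parts + width + depth // offset

width = 17 + parts + 19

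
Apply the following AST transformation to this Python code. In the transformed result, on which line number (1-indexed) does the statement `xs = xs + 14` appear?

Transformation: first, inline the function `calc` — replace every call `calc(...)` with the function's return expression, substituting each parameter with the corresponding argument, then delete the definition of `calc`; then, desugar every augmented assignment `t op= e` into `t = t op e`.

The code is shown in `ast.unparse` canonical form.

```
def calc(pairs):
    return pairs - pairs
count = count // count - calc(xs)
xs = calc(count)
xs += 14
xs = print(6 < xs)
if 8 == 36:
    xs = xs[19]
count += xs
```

3

Transformed code:
count = count // count - (xs - xs)
xs = count - count
xs = xs + 14
xs = print(6 < xs)
if 8 == 36:
    xs = xs[19]
count = count + xs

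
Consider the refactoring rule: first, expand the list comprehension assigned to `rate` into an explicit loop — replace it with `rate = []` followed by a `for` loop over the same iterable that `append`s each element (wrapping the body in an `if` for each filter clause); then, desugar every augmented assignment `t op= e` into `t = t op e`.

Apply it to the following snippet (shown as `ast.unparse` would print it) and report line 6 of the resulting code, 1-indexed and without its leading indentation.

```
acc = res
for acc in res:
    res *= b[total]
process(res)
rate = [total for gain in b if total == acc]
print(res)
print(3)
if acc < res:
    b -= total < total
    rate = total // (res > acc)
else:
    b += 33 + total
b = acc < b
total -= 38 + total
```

for gain in b:

Transformed code:
acc = res
for acc in res:
    res = res * b[total]
process(res)
rate = []
for gain in b:
    if total == acc:
        rate.append(total)
print(res)
print(3)
if acc < res:
    b = b - (total < total)
    rate = total // (res > acc)
else:
    b = b + (33 + total)
b = acc < b
total = total - (38 + total)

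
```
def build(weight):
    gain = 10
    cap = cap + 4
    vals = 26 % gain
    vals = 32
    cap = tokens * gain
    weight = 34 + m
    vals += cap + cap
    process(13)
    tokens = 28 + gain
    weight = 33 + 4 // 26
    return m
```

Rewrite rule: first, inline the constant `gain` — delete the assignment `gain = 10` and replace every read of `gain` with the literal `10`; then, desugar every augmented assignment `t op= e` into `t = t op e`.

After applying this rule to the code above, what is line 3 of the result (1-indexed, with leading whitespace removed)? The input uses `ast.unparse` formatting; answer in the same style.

Transformed code:
def build(weight):
    cap = cap + 4
    vals = 26 % 10
    vals = 32
    cap = tokens * 10
    weight = 34 + m
    vals = vals + (cap + cap)
    process(13)
    tokens = 28 + 10
    weight = 33 + 4 // 26
    return m

vals = 26 % 10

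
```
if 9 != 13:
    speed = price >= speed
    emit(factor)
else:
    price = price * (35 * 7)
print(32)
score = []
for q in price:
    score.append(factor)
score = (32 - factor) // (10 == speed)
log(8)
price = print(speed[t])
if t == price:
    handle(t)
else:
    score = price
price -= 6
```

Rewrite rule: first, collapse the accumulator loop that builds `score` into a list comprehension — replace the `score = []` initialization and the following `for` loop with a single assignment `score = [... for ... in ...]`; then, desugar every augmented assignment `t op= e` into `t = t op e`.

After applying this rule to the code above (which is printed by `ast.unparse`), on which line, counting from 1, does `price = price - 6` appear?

Transformed code:
if 9 != 13:
    speed = price >= speed
    emit(factor)
else:
    price = price * (35 * 7)
print(32)
score = [factor for q in price]
score = (32 - factor) // (10 == speed)
log(8)
price = print(speed[t])
if t == price:
    handle(t)
else:
    score = price
price = price - 6

15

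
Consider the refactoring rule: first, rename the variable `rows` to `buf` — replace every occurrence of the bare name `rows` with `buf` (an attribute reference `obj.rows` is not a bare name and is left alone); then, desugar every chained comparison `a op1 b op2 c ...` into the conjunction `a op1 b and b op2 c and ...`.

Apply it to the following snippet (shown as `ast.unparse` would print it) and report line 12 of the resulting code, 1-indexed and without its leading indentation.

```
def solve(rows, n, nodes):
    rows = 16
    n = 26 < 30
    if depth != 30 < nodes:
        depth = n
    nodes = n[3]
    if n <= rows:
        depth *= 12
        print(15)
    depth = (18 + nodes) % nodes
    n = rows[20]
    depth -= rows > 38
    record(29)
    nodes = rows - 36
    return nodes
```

depth -= buf > 38

Transformed code:
def solve(buf, n, nodes):
    buf = 16
    n = 26 < 30
    if depth != 30 and 30 < nodes:
        depth = n
    nodes = n[3]
    if n <= buf:
        depth *= 12
        print(15)
    depth = (18 + nodes) % nodes
    n = buf[20]
    depth -= buf > 38
    record(29)
    nodes = buf - 36
    return nodes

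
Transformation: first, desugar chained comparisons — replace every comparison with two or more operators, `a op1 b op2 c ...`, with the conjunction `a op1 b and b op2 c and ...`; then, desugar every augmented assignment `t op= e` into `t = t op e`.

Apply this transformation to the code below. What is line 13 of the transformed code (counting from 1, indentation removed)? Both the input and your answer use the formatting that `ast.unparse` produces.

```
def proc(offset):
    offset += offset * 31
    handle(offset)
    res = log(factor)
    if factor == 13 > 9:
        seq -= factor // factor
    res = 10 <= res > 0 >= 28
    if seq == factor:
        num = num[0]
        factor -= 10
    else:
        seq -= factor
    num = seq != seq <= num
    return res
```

num = seq != seq and seq <= num

Transformed code:
def proc(offset):
    offset = offset + offset * 31
    handle(offset)
    res = log(factor)
    if factor == 13 and 13 > 9:
        seq = seq - factor // factor
    res = 10 <= res and res > 0 and (0 >= 28)
    if seq == factor:
        num = num[0]
        factor = factor - 10
    else:
        seq = seq - factor
    num = seq != seq and seq <= num
    return res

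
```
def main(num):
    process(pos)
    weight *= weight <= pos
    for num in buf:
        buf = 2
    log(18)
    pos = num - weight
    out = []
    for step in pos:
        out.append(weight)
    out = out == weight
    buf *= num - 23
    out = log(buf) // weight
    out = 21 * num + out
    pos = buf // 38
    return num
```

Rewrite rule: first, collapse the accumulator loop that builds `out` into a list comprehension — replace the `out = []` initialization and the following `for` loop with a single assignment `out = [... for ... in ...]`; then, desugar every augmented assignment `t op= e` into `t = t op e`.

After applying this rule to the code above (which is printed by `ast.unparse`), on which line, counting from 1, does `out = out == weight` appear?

Transformed code:
def main(num):
    process(pos)
    weight = weight * (weight <= pos)
    for num in buf:
        buf = 2
    log(18)
    pos = num - weight
    out = [weight for step in pos]
    out = out == weight
    buf = buf * (num - 23)
    out = log(buf) // weight
    out = 21 * num + out
    pos = buf // 38
    return num

9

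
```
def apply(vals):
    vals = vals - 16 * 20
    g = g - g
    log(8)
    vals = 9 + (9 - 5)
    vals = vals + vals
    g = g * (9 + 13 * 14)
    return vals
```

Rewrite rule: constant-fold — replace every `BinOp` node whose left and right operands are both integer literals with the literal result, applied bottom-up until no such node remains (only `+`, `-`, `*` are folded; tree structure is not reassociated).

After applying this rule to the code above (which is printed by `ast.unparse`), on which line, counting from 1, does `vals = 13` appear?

5

Transformed code:
def apply(vals):
    vals = vals - 320
    g = g - g
    log(8)
    vals = 13
    vals = vals + vals
    g = g * 191
    return vals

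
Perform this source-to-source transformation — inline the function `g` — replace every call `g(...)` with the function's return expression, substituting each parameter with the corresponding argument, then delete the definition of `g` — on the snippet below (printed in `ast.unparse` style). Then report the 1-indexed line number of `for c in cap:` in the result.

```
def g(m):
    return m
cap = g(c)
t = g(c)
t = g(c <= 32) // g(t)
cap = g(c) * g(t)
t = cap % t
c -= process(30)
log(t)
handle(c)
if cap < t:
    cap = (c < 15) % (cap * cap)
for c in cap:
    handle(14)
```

Transformed code:
cap = c
t = c
t = (c <= 32) // t
cap = c * t
t = cap % t
c -= process(30)
log(t)
handle(c)
if cap < t:
    cap = (c < 15) % (cap * cap)
for c in cap:
    handle(14)

11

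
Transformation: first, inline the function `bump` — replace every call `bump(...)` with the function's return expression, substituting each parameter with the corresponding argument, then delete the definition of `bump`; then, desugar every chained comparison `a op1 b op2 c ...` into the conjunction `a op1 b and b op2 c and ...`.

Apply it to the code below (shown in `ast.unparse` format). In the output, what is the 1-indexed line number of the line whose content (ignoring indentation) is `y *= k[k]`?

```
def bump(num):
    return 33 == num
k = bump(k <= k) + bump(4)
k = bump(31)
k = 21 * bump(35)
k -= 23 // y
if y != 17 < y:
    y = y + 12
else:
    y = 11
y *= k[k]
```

9

Transformed code:
k = (33 == (k <= k)) + (33 == 4)
k = 33 == 31
k = 21 * (33 == 35)
k -= 23 // y
if y != 17 and 17 < y:
    y = y + 12
else:
    y = 11
y *= k[k]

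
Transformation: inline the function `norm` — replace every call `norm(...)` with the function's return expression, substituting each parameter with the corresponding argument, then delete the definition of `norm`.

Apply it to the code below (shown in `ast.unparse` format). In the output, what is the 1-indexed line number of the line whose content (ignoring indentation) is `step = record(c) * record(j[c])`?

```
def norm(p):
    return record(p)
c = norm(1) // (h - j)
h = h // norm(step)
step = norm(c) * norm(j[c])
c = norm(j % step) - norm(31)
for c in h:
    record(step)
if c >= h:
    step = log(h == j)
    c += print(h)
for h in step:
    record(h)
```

Transformed code:
c = record(1) // (h - j)
h = h // record(step)
step = record(c) * record(j[c])
c = record(j % step) - record(31)
for c in h:
    record(step)
if c >= h:
    step = log(h == j)
    c += print(h)
for h in step:
    record(h)

3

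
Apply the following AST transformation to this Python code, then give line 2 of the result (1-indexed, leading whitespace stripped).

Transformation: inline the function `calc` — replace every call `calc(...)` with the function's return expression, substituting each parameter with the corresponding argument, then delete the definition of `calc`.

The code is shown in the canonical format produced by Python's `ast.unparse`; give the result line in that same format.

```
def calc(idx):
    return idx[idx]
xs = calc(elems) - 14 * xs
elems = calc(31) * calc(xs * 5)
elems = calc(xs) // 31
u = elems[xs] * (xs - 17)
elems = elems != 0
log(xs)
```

Transformed code:
xs = elems[elems] - 14 * xs
elems = 31[31] * (xs * 5)[xs * 5]
elems = xs[xs] // 31
u = elems[xs] * (xs - 17)
elems = elems != 0
log(xs)

elems = 31[31] * (xs * 5)[xs * 5]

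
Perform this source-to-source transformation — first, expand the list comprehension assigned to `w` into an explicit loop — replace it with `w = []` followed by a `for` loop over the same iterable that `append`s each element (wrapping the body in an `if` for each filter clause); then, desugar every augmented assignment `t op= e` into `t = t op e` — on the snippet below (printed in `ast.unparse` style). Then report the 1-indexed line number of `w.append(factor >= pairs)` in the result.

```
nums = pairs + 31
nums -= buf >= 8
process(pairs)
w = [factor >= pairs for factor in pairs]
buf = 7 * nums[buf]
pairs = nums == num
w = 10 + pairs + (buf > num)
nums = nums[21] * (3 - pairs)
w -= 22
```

6

Transformed code:
nums = pairs + 31
nums = nums - (buf >= 8)
process(pairs)
w = []
for factor in pairs:
    w.append(factor >= pairs)
buf = 7 * nums[buf]
pairs = nums == num
w = 10 + pairs + (buf > num)
nums = nums[21] * (3 - pairs)
w = w - 22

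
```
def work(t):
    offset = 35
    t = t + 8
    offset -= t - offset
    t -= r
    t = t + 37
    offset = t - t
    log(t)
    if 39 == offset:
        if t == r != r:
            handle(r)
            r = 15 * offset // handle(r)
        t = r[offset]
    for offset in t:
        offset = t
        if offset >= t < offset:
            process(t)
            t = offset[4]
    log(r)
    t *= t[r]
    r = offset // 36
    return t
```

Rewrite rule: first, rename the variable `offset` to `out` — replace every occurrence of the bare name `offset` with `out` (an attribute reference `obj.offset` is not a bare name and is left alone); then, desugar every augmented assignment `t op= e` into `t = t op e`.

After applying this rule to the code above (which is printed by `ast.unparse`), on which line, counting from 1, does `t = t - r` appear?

5

Transformed code:
def work(t):
    out = 35
    t = t + 8
    out = out - (t - out)
    t = t - r
    t = t + 37
    out = t - t
    log(t)
    if 39 == out:
        if t == r != r:
            handle(r)
            r = 15 * out // handle(r)
        t = r[out]
    for out in t:
        out = t
        if out >= t < out:
            process(t)
            t = out[4]
    log(r)
    t = t * t[r]
    r = out // 36
    return t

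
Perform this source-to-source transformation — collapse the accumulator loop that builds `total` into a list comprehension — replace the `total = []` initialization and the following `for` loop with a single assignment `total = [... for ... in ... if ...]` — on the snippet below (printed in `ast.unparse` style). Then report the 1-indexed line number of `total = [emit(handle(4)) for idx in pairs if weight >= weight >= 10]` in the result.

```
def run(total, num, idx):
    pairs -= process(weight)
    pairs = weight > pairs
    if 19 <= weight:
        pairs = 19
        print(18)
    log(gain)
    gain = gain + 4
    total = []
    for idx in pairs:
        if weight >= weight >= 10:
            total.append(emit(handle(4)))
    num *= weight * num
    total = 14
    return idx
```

9

Transformed code:
def run(total, num, idx):
    pairs -= process(weight)
    pairs = weight > pairs
    if 19 <= weight:
        pairs = 19
        print(18)
    log(gain)
    gain = gain + 4
    total = [emit(handle(4)) for idx in pairs if weight >= weight >= 10]
    num *= weight * num
    total = 14
    return idx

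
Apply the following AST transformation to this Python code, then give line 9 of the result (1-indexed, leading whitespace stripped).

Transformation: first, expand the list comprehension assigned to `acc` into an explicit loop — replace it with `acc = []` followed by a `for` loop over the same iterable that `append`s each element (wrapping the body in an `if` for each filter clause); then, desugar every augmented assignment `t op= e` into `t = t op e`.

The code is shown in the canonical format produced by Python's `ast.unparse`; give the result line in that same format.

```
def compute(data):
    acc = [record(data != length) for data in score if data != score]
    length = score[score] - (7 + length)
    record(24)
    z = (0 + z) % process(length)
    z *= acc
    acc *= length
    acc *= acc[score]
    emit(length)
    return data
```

Transformed code:
def compute(data):
    acc = []
    for data in score:
        if data != score:
            acc.append(record(data != length))
    length = score[score] - (7 + length)
    record(24)
    z = (0 + z) % process(length)
    z = z * acc
    acc = acc * length
    acc = acc * acc[score]
    emit(length)
    return data

z = z * acc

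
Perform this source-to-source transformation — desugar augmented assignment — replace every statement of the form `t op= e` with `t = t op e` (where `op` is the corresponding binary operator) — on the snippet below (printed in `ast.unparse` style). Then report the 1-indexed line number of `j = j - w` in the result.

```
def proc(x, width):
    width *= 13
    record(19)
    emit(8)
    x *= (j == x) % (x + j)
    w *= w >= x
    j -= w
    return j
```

7

Transformed code:
def proc(x, width):
    width = width * 13
    record(19)
    emit(8)
    x = x * ((j == x) % (x + j))
    w = w * (w >= x)
    j = j - w
    return j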